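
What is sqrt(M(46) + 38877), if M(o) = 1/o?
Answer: sqrt(82263778)/46 ≈ 197.17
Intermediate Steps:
sqrt(M(46) + 38877) = sqrt(1/46 + 38877) = sqrt(1788343/46) = sqrt(82263778)/46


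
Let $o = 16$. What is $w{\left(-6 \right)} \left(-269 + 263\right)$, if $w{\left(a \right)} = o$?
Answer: $-96$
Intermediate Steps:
$w{\left(a \right)} = 16$
$w{\left(-6 \right)} \left(-269 + 263\right) = 16 \left(-269 + 263\right) = 16 \left(-6\right) = -96$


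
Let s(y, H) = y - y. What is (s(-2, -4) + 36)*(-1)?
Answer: -36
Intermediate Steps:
s(y, H) = 0
(s(-2, -4) + 36)*(-1) = (0 + 36)*(-1) = 36*(-1) = -36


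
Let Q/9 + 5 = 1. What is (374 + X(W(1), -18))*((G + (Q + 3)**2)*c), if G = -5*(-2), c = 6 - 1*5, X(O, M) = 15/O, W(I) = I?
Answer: 427511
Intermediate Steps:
Q = -36 (Q = -45 + 9*1 = -45 + 9 = -36)
c = 1 (c = 6 - 5 = 1)
G = 10
(374 + X(W(1), -18))*((G + (Q + 3)**2)*c) = (374 + 15/1)*((10 + (-36 + 3)**2)*1) = (374 + 15*1)*((10 + (-33)**2)*1) = (374 + 15)*((10 + 1089)*1) = 389*(1099*1) = 389*1099 = 427511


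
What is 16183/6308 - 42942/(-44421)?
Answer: 19406729/5494268 ≈ 3.5322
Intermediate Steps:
16183/6308 - 42942/(-44421) = 16183*(1/6308) - 42942*(-1/44421) = 16183/6308 + 842/871 = 19406729/5494268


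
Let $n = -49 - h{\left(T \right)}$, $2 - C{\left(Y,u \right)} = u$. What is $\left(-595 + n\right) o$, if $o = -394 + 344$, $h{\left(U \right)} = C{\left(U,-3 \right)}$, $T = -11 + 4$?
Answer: $32450$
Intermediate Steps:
$T = -7$
$C{\left(Y,u \right)} = 2 - u$
$h{\left(U \right)} = 5$ ($h{\left(U \right)} = 2 - -3 = 2 + 3 = 5$)
$o = -50$
$n = -54$ ($n = -49 - 5 = -54$)
$\left(-595 + n\right) o = \left(-595 - 54\right) \left(-50\right) = \left(-649\right) \left(-50\right) = 32450$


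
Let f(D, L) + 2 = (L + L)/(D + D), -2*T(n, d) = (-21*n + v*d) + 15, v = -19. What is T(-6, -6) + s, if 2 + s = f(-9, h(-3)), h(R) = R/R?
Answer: -2369/18 ≈ -131.61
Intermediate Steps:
h(R) = 1
T(n, d) = -15/2 + 19*d/2 + 21*n/2 (T(n, d) = -((-21*n - 19*d) + 15)/2 = -(15 - 21*n - 19*d)/2 = -15/2 + 19*d/2 + 21*n/2)
f(D, L) = -2 + L/D (f(D, L) = -2 + (L + L)/(D + D) = -2 + (2*L)/((2*D)) = -2 + (2*L)*(1/(2*D)) = -2 + L/D)
s = -37/9 (s = -2 + (-2 + 1/(-9)) = -2 + (-2 + 1*(-⅑)) = -2 + (-2 - ⅑) = -2 - 19/9 = -37/9 ≈ -4.1111)
T(-6, -6) + s = (-15/2 + (19/2)*(-6) + (21/2)*(-6)) - 37/9 = (-15/2 - 57 - 63) - 37/9 = -255/2 - 37/9 = -2369/18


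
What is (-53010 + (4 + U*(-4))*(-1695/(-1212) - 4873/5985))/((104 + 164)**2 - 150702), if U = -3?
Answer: 16019049259/23840283915 ≈ 0.67193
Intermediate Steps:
(-53010 + (4 + U*(-4))*(-1695/(-1212) - 4873/5985))/((104 + 164)**2 - 150702) = (-53010 + (4 - 3*(-4))*(-1695/(-1212) - 4873/5985))/((104 + 164)**2 - 150702) = (-53010 + (4 + 12)*(-1695*(-1/1212) - 4873*1/5985))/(268**2 - 150702) = (-53010 + 16*(565/404 - 4873/5985))/(71824 - 150702) = (-53010 + 16*(1412833/2417940))/(-78878) = (-53010 + 5651332/604485)*(-1/78878) = -32038098518/604485*(-1/78878) = 16019049259/23840283915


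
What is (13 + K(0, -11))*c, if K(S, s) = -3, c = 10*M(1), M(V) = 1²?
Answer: 100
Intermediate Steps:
M(V) = 1
c = 10 (c = 10*1 = 10)
(13 + K(0, -11))*c = (13 - 3)*10 = 10*10 = 100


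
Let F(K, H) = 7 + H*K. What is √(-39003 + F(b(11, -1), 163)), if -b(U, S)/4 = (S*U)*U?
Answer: 2*√9974 ≈ 199.74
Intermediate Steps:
b(U, S) = -4*S*U² (b(U, S) = -4*S*U*U = -4*S*U²)
√(-39003 + F(b(11, -1), 163)) = √(-39003 + (7 + 163*(-4*(-1)*11²))) = √(-39003 + (7 + 163*(-4*(-1)*121))) = √(-39003 + (7 + 163*484)) = √(-39003 + (7 + 78892)) = √(-39003 + 78899) = √39896 = 2*√9974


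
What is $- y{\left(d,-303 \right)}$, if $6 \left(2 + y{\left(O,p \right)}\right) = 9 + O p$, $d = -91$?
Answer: $-4595$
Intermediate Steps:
$y{\left(O,p \right)} = - \frac{1}{2} + \frac{O p}{6}$ ($y{\left(O,p \right)} = -2 + \frac{9 + O p}{6} = -2 + \left(\frac{3}{2} + \frac{O p}{6}\right) = - \frac{1}{2} + \frac{O p}{6}$)
$- y{\left(d,-303 \right)} = - (- \frac{1}{2} + \frac{1}{6} \left(-91\right) \left(-303\right)) = - (- \frac{1}{2} + \frac{9191}{2}) = \left(-1\right) 4595 = -4595$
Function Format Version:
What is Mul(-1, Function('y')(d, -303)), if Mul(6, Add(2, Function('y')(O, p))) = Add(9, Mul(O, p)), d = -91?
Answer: -4595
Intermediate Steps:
Function('y')(O, p) = Add(Rational(-1, 2), Mul(Rational(1, 6), O, p)) (Function('y')(O, p) = Add(-2, Mul(Rational(1, 6), Add(9, Mul(O, p)))) = Add(-2, Add(Rational(3, 2), Mul(Rational(1, 6), O, p))) = Add(Rational(-1, 2), Mul(Rational(1, 6), O, p)))
Mul(-1, Function('y')(d, -303)) = Mul(-1, Add(Rational(-1, 2), Mul(Rational(1, 6), -91, -303))) = Mul(-1, Add(Rational(-1, 2), Rational(9191, 2))) = Mul(-1, 4595) = -4595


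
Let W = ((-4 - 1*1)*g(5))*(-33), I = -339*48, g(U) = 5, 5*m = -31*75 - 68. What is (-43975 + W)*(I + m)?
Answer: 722788390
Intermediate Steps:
m = -2393/5 (m = (-31*75 - 68)/5 = (-2325 - 68)/5 = (⅕)*(-2393) = -2393/5 ≈ -478.60)
I = -16272
W = 825 (W = ((-4 - 1*1)*5)*(-33) = ((-4 - 1)*5)*(-33) = -5*5*(-33) = -25*(-33) = 825)
(-43975 + W)*(I + m) = (-43975 + 825)*(-16272 - 2393/5) = -43150*(-83753/5) = 722788390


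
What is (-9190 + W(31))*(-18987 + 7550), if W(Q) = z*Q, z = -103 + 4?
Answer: 140206183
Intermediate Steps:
z = -99
W(Q) = -99*Q
(-9190 + W(31))*(-18987 + 7550) = (-9190 - 99*31)*(-18987 + 7550) = (-9190 - 3069)*(-11437) = -12259*(-11437) = 140206183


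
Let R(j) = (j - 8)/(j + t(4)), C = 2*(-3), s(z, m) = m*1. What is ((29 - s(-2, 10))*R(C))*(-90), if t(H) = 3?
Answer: -7980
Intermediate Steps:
s(z, m) = m
C = -6
R(j) = (-8 + j)/(3 + j) (R(j) = (j - 8)/(j + 3) = (-8 + j)/(3 + j))
((29 - s(-2, 10))*R(C))*(-90) = ((29 - 1*10)*((-8 - 6)/(3 - 6)))*(-90) = ((29 - 10)*(-14/(-3)))*(-90) = (19*(-⅓*(-14)))*(-90) = (19*(14/3))*(-90) = (266/3)*(-90) = -7980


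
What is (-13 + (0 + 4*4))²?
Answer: 9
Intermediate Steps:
(-13 + (0 + 4*4))² = (-13 + (0 + 16))² = (-13 + 16)² = 3² = 9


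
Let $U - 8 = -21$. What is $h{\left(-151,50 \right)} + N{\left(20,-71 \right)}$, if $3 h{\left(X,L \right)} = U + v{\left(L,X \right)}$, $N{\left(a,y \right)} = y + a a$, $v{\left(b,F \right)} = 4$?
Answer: $326$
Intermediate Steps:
$U = -13$ ($U = 8 - 21 = -13$)
$N{\left(a,y \right)} = y + a^{2}$
$h{\left(X,L \right)} = -3$ ($h{\left(X,L \right)} = \frac{-13 + 4}{3} = \frac{1}{3} \left(-9\right) = -3$)
$h{\left(-151,50 \right)} + N{\left(20,-71 \right)} = -3 - \left(71 - 20^{2}\right) = -3 + \left(-71 + 400\right) = -3 + 329 = 326$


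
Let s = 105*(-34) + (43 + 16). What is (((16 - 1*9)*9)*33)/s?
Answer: -2079/3511 ≈ -0.59214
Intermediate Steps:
s = -3511 (s = -3570 + 59 = -3511)
(((16 - 1*9)*9)*33)/s = (((16 - 1*9)*9)*33)/(-3511) = (((16 - 9)*9)*33)*(-1/3511) = ((7*9)*33)*(-1/3511) = (63*33)*(-1/3511) = 2079*(-1/3511) = -2079/3511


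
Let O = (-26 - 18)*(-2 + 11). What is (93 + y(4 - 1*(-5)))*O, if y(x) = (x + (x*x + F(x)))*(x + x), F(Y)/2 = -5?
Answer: -607068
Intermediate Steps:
O = -396 (O = -44*9 = -396)
F(Y) = -10 (F(Y) = 2*(-5) = -10)
y(x) = 2*x*(-10 + x + x²) (y(x) = (x + (x*x - 10))*(x + x) = (x + (x² - 10))*(2*x) = (x + (-10 + x²))*(2*x) = (-10 + x + x²)*(2*x) = 2*x*(-10 + x + x²))
(93 + y(4 - 1*(-5)))*O = (93 + 2*(4 - 1*(-5))*(-10 + (4 - 1*(-5)) + (4 - 1*(-5))²))*(-396) = (93 + 2*(4 + 5)*(-10 + (4 + 5) + (4 + 5)²))*(-396) = (93 + 2*9*(-10 + 9 + 9²))*(-396) = (93 + 2*9*(-10 + 9 + 81))*(-396) = (93 + 2*9*80)*(-396) = (93 + 1440)*(-396) = 1533*(-396) = -607068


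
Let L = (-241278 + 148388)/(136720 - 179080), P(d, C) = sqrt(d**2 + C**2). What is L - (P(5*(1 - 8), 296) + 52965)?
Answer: -224350451/4236 - sqrt(88841) ≈ -53261.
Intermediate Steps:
P(d, C) = sqrt(C**2 + d**2)
L = 9289/4236 (L = -92890/(-42360) = -92890*(-1/42360) = 9289/4236 ≈ 2.1929)
L - (P(5*(1 - 8), 296) + 52965) = 9289/4236 - (sqrt(296**2 + (5*(1 - 8))**2) + 52965) = 9289/4236 - (sqrt(87616 + (5*(-7))**2) + 52965) = 9289/4236 - (sqrt(87616 + (-35)**2) + 52965) = 9289/4236 - (sqrt(87616 + 1225) + 52965) = 9289/4236 - (sqrt(88841) + 52965) = 9289/4236 - (52965 + sqrt(88841)) = 9289/4236 + (-52965 - sqrt(88841)) = -224350451/4236 - sqrt(88841)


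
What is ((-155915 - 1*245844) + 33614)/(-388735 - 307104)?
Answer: 368145/695839 ≈ 0.52907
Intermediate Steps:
((-155915 - 1*245844) + 33614)/(-388735 - 307104) = ((-155915 - 245844) + 33614)/(-695839) = (-401759 + 33614)*(-1/695839) = -368145*(-1/695839) = 368145/695839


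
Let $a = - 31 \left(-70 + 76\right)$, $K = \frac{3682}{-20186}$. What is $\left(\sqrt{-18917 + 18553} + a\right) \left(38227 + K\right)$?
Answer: $- \frac{71763128220}{10093} + \frac{771646540 i \sqrt{91}}{10093} \approx -7.1102 \cdot 10^{6} + 7.2932 \cdot 10^{5} i$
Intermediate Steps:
$K = - \frac{1841}{10093}$ ($K = 3682 \left(- \frac{1}{20186}\right) = - \frac{1841}{10093} \approx -0.1824$)
$a = -186$ ($a = \left(-31\right) 6 = -186$)
$\left(\sqrt{-18917 + 18553} + a\right) \left(38227 + K\right) = \left(\sqrt{-18917 + 18553} - 186\right) \left(38227 - \frac{1841}{10093}\right) = \left(\sqrt{-364} - 186\right) \frac{385823270}{10093} = \left(2 i \sqrt{91} - 186\right) \frac{385823270}{10093} = \left(-186 + 2 i \sqrt{91}\right) \frac{385823270}{10093} = - \frac{71763128220}{10093} + \frac{771646540 i \sqrt{91}}{10093}$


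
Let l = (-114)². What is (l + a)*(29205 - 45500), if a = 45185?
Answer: -948059395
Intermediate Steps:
l = 12996
(l + a)*(29205 - 45500) = (12996 + 45185)*(29205 - 45500) = 58181*(-16295) = -948059395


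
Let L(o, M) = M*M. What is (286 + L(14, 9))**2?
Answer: 134689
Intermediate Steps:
L(o, M) = M**2
(286 + L(14, 9))**2 = (286 + 9**2)**2 = (286 + 81)**2 = 367**2 = 134689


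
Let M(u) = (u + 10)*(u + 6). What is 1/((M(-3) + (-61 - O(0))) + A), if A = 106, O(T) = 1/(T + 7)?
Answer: 7/461 ≈ 0.015184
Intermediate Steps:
O(T) = 1/(7 + T)
M(u) = (6 + u)*(10 + u) (M(u) = (10 + u)*(6 + u) = (6 + u)*(10 + u))
1/((M(-3) + (-61 - O(0))) + A) = 1/(((60 + (-3)² + 16*(-3)) + (-61 - 1/(7 + 0))) + 106) = 1/(((60 + 9 - 48) + (-61 - 1/7)) + 106) = 1/((21 + (-61 - 1*⅐)) + 106) = 1/((21 + (-61 - ⅐)) + 106) = 1/((21 - 428/7) + 106) = 1/(-281/7 + 106) = 1/(461/7) = 7/461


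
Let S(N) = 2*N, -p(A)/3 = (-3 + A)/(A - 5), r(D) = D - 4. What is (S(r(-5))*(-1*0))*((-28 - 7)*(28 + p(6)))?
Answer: 0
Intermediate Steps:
r(D) = -4 + D
p(A) = -3*(-3 + A)/(-5 + A) (p(A) = -3*(-3 + A)/(A - 5) = -3*(-3 + A)/(-5 + A))
(S(r(-5))*(-1*0))*((-28 - 7)*(28 + p(6))) = ((2*(-4 - 5))*(-1*0))*((-28 - 7)*(28 + 3*(3 - 1*6)/(-5 + 6))) = ((2*(-9))*0)*(-35*(28 + 3*(3 - 6)/1)) = (-18*0)*(-35*(28 + 3*1*(-3))) = 0*(-35*(28 - 9)) = 0*(-35*19) = 0*(-665) = 0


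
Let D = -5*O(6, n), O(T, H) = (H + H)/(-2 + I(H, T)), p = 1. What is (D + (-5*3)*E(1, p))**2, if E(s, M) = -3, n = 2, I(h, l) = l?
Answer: 1600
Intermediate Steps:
O(T, H) = 2*H/(-2 + T) (O(T, H) = (H + H)/(-2 + T) = (2*H)/(-2 + T) = 2*H/(-2 + T))
D = -5 (D = -10*2/(-2 + 6) = -10*2/4 = -5*1 = -5)
(D + (-5*3)*E(1, p))**2 = (-5 - 5*3*(-3))**2 = (-5 - 15*(-3))**2 = (-5 + 45)**2 = 40**2 = 1600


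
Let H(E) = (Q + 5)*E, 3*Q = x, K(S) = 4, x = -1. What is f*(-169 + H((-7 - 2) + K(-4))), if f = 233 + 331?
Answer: -108476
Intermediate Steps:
f = 564
Q = -⅓ (Q = (⅓)*(-1) = -⅓ ≈ -0.33333)
H(E) = 14*E/3 (H(E) = (-⅓ + 5)*E = 14*E/3)
f*(-169 + H((-7 - 2) + K(-4))) = 564*(-169 + 14*((-7 - 2) + 4)/3) = 564*(-169 + 14*(-9 + 4)/3) = 564*(-169 + (14/3)*(-5)) = 564*(-169 - 70/3) = 564*(-577/3) = -108476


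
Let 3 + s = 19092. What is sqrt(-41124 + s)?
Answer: I*sqrt(22035) ≈ 148.44*I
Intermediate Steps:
s = 19089 (s = -3 + 19092 = 19089)
sqrt(-41124 + s) = sqrt(-41124 + 19089) = sqrt(-22035) = I*sqrt(22035)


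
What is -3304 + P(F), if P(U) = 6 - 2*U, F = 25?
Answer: -3348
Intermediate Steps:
-3304 + P(F) = -3304 + (6 - 2*25) = -3304 + (6 - 50) = -3304 - 44 = -3348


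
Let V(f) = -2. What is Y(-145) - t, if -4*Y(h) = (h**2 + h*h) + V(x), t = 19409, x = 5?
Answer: -29921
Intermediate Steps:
Y(h) = 1/2 - h**2/2 (Y(h) = -((h**2 + h*h) - 2)/4 = -((h**2 + h**2) - 2)/4 = -(2*h**2 - 2)/4 = -(-2 + 2*h**2)/4 = 1/2 - h**2/2)
Y(-145) - t = (1/2 - 1/2*(-145)**2) - 1*19409 = (1/2 - 1/2*21025) - 19409 = (1/2 - 21025/2) - 19409 = -10512 - 19409 = -29921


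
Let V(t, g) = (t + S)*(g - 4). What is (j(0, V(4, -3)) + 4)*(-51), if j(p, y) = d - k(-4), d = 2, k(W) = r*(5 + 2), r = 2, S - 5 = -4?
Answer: 408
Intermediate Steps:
S = 1 (S = 5 - 4 = 1)
k(W) = 14 (k(W) = 2*(5 + 2) = 2*7 = 14)
V(t, g) = (1 + t)*(-4 + g) (V(t, g) = (t + 1)*(g - 4) = (1 + t)*(-4 + g))
j(p, y) = -12 (j(p, y) = 2 - 1*14 = 2 - 14 = -12)
(j(0, V(4, -3)) + 4)*(-51) = (-12 + 4)*(-51) = -8*(-51) = 408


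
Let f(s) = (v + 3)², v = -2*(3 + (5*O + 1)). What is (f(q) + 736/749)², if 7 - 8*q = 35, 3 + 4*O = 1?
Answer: 541696/561001 ≈ 0.96559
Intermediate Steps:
O = -½ (O = -¾ + (¼)*1 = -¾ + ¼ = -½ ≈ -0.50000)
q = -7/2 (q = 7/8 - ⅛*35 = 7/8 - 35/8 = -7/2 ≈ -3.5000)
v = -3 (v = -2*(3 + (5*(-½) + 1)) = -2*(3 + (-5/2 + 1)) = -2*(3 - 3/2) = -2*3/2 = -3)
f(s) = 0 (f(s) = (-3 + 3)² = 0² = 0)
(f(q) + 736/749)² = (0 + 736/749)² = (736/749)² = 541696/561001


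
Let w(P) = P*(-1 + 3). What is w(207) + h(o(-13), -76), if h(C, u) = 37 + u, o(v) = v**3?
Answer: 375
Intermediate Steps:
w(P) = 2*P (w(P) = P*2 = 2*P)
w(207) + h(o(-13), -76) = 2*207 + (37 - 76) = 414 - 39 = 375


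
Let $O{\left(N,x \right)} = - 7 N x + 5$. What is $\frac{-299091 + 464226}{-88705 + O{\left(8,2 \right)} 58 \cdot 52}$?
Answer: $- \frac{55045}{137139} \approx -0.40138$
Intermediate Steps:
$O{\left(N,x \right)} = 5 - 7 N x$ ($O{\left(N,x \right)} = - 7 N x + 5 = 5 - 7 N x$)
$\frac{-299091 + 464226}{-88705 + O{\left(8,2 \right)} 58 \cdot 52} = \frac{-299091 + 464226}{-88705 + \left(5 - 56 \cdot 2\right) 58 \cdot 52} = \frac{165135}{-88705 + \left(5 - 112\right) 58 \cdot 52} = \frac{165135}{-88705 + \left(-107\right) 58 \cdot 52} = \frac{165135}{-88705 - 322712} = \frac{165135}{-411417} = 165135 \left(- \frac{1}{411417}\right) = - \frac{55045}{137139}$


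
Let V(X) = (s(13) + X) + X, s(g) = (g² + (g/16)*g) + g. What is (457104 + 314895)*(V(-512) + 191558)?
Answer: 2355851448375/16 ≈ 1.4724e+11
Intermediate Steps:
s(g) = g + 17*g²/16 (s(g) = (g² + (g*(1/16))*g) + g = (g² + (g/16)*g) + g = (g² + g²/16) + g = 17*g²/16 + g = g + 17*g²/16)
V(X) = 3081/16 + 2*X (V(X) = ((1/16)*13*(16 + 17*13) + X) + X = ((1/16)*13*(16 + 221) + X) + X = ((1/16)*13*237 + X) + X = (3081/16 + X) + X = 3081/16 + 2*X)
(457104 + 314895)*(V(-512) + 191558) = (457104 + 314895)*((3081/16 + 2*(-512)) + 191558) = 771999*((3081/16 - 1024) + 191558) = 771999*(-13303/16 + 191558) = 771999*(3051625/16) = 2355851448375/16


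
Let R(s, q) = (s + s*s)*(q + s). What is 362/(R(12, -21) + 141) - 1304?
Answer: -1647314/1263 ≈ -1304.3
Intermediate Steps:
R(s, q) = (q + s)*(s + s²) (R(s, q) = (s + s²)*(q + s) = (q + s)*(s + s²))
362/(R(12, -21) + 141) - 1304 = 362/(12*(-21 + 12 + 12² - 21*12) + 141) - 1304 = 362/(12*(-21 + 12 + 144 - 252) + 141) - 1304 = 362/(12*(-117) + 141) - 1304 = 362/(-1404 + 141) - 1304 = 362/(-1263) - 1304 = -1/1263*362 - 1304 = -362/1263 - 1304 = -1647314/1263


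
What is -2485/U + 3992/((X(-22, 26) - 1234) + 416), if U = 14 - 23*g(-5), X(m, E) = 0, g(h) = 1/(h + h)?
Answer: -10488998/66667 ≈ -157.33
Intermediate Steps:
g(h) = 1/(2*h)
U = 163/10 (U = 14 - 23/(2*(-5)) = 14 - 23*(-1)/(2*5) = 14 - 23*(-⅒) = 14 + 23/10 = 163/10 ≈ 16.300)
-2485/U + 3992/((X(-22, 26) - 1234) + 416) = -2485/163/10 + 3992/((0 - 1234) + 416) = -2485*10/163 + 3992/(-1234 + 416) = -24850/163 + 3992/(-818) = -24850/163 + 3992*(-1/818) = -24850/163 - 1996/409 = -10488998/66667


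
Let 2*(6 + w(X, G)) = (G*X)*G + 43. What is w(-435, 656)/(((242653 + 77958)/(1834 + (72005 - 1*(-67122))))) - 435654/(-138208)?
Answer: -911735769675276591/22155502544 ≈ -4.1152e+7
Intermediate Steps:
w(X, G) = 31/2 + X*G**2/2 (w(X, G) = -6 + ((G*X)*G + 43)/2 = -6 + (X*G**2 + 43)/2 = -6 + (43 + X*G**2)/2 = -6 + (43/2 + X*G**2/2) = 31/2 + X*G**2/2)
w(-435, 656)/(((242653 + 77958)/(1834 + (72005 - 1*(-67122))))) - 435654/(-138208) = (31/2 + (1/2)*(-435)*656**2)/(((242653 + 77958)/(1834 + (72005 - 1*(-67122))))) - 435654/(-138208) = (31/2 + (1/2)*(-435)*430336)/((320611/(1834 + (72005 + 67122)))) - 435654*(-1/138208) = (31/2 - 93598080)/((320611/(1834 + 139127))) + 217827/69104 = -187196129/(2*(320611/140961)) + 217827/69104 = -187196129/(2*(320611*(1/140961))) + 217827/69104 = -187196129/(2*320611/140961) + 217827/69104 = -187196129/2*140961/320611 + 217827/69104 = -26387353539969/641222 + 217827/69104 = -911735769675276591/22155502544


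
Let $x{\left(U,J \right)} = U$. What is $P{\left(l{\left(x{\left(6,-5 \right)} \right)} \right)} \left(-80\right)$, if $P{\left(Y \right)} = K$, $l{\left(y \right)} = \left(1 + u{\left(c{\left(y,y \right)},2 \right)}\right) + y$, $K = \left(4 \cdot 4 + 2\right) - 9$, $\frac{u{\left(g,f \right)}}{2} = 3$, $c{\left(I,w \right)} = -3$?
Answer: $-720$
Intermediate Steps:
$u{\left(g,f \right)} = 6$ ($u{\left(g,f \right)} = 2 \cdot 3 = 6$)
$K = 9$ ($K = \left(16 + 2\right) - 9 = 18 - 9 = 9$)
$l{\left(y \right)} = 7 + y$ ($l{\left(y \right)} = \left(1 + 6\right) + y = 7 + y$)
$P{\left(Y \right)} = 9$
$P{\left(l{\left(x{\left(6,-5 \right)} \right)} \right)} \left(-80\right) = 9 \left(-80\right) = -720$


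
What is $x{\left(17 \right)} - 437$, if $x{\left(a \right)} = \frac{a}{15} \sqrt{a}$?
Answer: $-437 + \frac{17 \sqrt{17}}{15} \approx -432.33$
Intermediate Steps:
$x{\left(a \right)} = \frac{a^{\frac{3}{2}}}{15}$ ($x{\left(a \right)} = a \frac{1}{15} \sqrt{a} = \frac{a}{15} \sqrt{a} = \frac{a^{\frac{3}{2}}}{15}$)
$x{\left(17 \right)} - 437 = \frac{17^{\frac{3}{2}}}{15} - 437 = \frac{17 \sqrt{17}}{15} - 437 = -437 + \frac{17 \sqrt{17}}{15}$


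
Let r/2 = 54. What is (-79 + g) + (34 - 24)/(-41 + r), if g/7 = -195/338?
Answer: -144393/1742 ≈ -82.889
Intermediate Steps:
r = 108 (r = 2*54 = 108)
g = -105/26 (g = 7*(-195/338) = 7*(-195*1/338) = 7*(-15/26) = -105/26 ≈ -4.0385)
(-79 + g) + (34 - 24)/(-41 + r) = (-79 - 105/26) + (34 - 24)/(-41 + 108) = -2159/26 + 10/67 = -144393/1742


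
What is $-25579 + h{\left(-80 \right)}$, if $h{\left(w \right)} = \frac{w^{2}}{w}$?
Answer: $-25659$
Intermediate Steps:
$h{\left(w \right)} = w$
$-25579 + h{\left(-80 \right)} = -25579 - 80 = -25659$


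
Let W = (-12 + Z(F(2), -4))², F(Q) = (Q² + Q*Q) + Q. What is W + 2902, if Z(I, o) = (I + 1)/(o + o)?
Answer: 197177/64 ≈ 3080.9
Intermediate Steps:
F(Q) = Q + 2*Q² (F(Q) = (Q² + Q²) + Q = 2*Q² + Q = Q + 2*Q²)
Z(I, o) = (1 + I)/(2*o) (Z(I, o) = (1 + I)/((2*o)) = (1 + I)*(1/(2*o)) = (1 + I)/(2*o))
W = 11449/64 (W = (-12 + (½)*(1 + 2*(1 + 2*2))/(-4))² = (-12 + (½)*(-¼)*(1 + 2*(1 + 4)))² = (-12 + (½)*(-¼)*(1 + 2*5))² = (-12 + (½)*(-¼)*(1 + 10))² = (-12 + (½)*(-¼)*11)² = (-12 - 11/8)² = (-107/8)² = 11449/64 ≈ 178.89)
W + 2902 = 11449/64 + 2902 = 197177/64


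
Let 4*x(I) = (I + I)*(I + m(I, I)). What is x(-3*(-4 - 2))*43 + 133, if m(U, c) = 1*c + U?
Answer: 21031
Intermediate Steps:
m(U, c) = U + c (m(U, c) = c + U = U + c)
x(I) = 3*I²/2 (x(I) = ((I + I)*(I + (I + I)))/4 = ((2*I)*(I + 2*I))/4 = ((2*I)*(3*I))/4 = (6*I²)/4 = 3*I²/2)
x(-3*(-4 - 2))*43 + 133 = (3*(-3*(-4 - 2))²/2)*43 + 133 = (3*(-3*(-6))²/2)*43 + 133 = ((3/2)*18²)*43 + 133 = ((3/2)*324)*43 + 133 = 486*43 + 133 = 20898 + 133 = 21031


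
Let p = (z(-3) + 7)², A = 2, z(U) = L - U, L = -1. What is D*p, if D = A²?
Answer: 324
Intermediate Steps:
z(U) = -1 - U
D = 4 (D = 2² = 4)
p = 81 (p = ((-1 - 1*(-3)) + 7)² = ((-1 + 3) + 7)² = (2 + 7)² = 9² = 81)
D*p = 4*81 = 324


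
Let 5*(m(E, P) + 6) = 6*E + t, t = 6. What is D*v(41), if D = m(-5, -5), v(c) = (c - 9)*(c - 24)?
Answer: -29376/5 ≈ -5875.2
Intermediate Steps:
v(c) = (-24 + c)*(-9 + c) (v(c) = (-9 + c)*(-24 + c) = (-24 + c)*(-9 + c))
m(E, P) = -24/5 + 6*E/5 (m(E, P) = -6 + (6*E + 6)/5 = -6 + (6 + 6*E)/5 = -6 + (6/5 + 6*E/5) = -24/5 + 6*E/5)
D = -54/5 (D = -24/5 + (6/5)*(-5) = -24/5 - 6 = -54/5 ≈ -10.800)
D*v(41) = -54*(216 + 41² - 33*41)/5 = -54*(216 + 1681 - 1353)/5 = -54/5*544 = -29376/5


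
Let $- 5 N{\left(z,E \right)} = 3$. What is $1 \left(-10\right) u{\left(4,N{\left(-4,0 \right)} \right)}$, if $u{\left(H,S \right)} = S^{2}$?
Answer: $- \frac{18}{5} \approx -3.6$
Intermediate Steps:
$N{\left(z,E \right)} = - \frac{3}{5}$ ($N{\left(z,E \right)} = \left(- \frac{1}{5}\right) 3 = - \frac{3}{5}$)
$1 \left(-10\right) u{\left(4,N{\left(-4,0 \right)} \right)} = 1 \left(-10\right) \left(- \frac{3}{5}\right)^{2} = \left(-10\right) \frac{9}{25} = - \frac{18}{5}$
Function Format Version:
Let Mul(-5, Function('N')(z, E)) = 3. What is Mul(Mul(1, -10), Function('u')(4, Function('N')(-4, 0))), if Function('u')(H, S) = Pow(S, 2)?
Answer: Rational(-18, 5) ≈ -3.6000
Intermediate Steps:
Function('N')(z, E) = Rational(-3, 5) (Function('N')(z, E) = Mul(Rational(-1, 5), 3) = Rational(-3, 5))
Mul(Mul(1, -10), Function('u')(4, Function('N')(-4, 0))) = Mul(Mul(1, -10), Pow(Rational(-3, 5), 2)) = Mul(-10, Rational(9, 25)) = Rational(-18, 5)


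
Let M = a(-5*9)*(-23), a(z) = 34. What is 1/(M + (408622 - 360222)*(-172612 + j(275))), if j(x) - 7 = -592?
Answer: -1/8382735582 ≈ -1.1929e-10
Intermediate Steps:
j(x) = -585 (j(x) = 7 - 592 = -585)
M = -782 (M = 34*(-23) = -782)
1/(M + (408622 - 360222)*(-172612 + j(275))) = 1/(-782 + (408622 - 360222)*(-172612 - 585)) = 1/(-782 + 48400*(-173197)) = 1/(-782 - 8382734800) = 1/(-8382735582) = -1/8382735582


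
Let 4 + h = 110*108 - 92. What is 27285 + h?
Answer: 39069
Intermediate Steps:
h = 11784 (h = -4 + (110*108 - 92) = -4 + (11880 - 92) = -4 + 11788 = 11784)
27285 + h = 27285 + 11784 = 39069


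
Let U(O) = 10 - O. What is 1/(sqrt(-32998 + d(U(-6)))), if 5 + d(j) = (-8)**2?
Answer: -I*sqrt(32939)/32939 ≈ -0.0055099*I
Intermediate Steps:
d(j) = 59 (d(j) = -5 + (-8)**2 = -5 + 64 = 59)
1/(sqrt(-32998 + d(U(-6)))) = 1/(sqrt(-32998 + 59)) = 1/(sqrt(-32939)) = 1/(I*sqrt(32939)) = -I*sqrt(32939)/32939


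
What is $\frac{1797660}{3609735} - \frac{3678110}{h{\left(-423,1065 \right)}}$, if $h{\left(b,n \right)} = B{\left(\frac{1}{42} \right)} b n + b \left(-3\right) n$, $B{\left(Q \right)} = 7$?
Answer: $\frac{110108998451}{43364468502} \approx 2.5392$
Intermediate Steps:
$h{\left(b,n \right)} = 4 b n$ ($h{\left(b,n \right)} = 7 b n + b \left(-3\right) n = 7 b n + - 3 b n = 7 b n - 3 b n = 4 b n$)
$\frac{1797660}{3609735} - \frac{3678110}{h{\left(-423,1065 \right)}} = \frac{1797660}{3609735} - \frac{3678110}{4 \left(-423\right) 1065} = 1797660 \cdot \frac{1}{3609735} - \frac{3678110}{-1801980} = \frac{119844}{240649} - - \frac{367811}{180198} = \frac{119844}{240649} + \frac{367811}{180198} = \frac{110108998451}{43364468502}$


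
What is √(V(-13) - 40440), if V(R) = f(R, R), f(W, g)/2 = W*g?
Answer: I*√40102 ≈ 200.25*I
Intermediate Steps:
f(W, g) = 2*W*g (f(W, g) = 2*(W*g) = 2*W*g)
V(R) = 2*R² (V(R) = 2*R*R = 2*R²)
√(V(-13) - 40440) = √(2*(-13)² - 40440) = √(2*169 - 40440) = √(338 - 40440) = √(-40102) = I*√40102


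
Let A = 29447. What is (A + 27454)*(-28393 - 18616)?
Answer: -2674859109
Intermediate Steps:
(A + 27454)*(-28393 - 18616) = (29447 + 27454)*(-28393 - 18616) = 56901*(-47009) = -2674859109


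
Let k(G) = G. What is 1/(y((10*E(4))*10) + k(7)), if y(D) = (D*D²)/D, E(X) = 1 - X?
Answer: 1/90007 ≈ 1.1110e-5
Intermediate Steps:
y(D) = D² (y(D) = D³/D = D²)
1/(y((10*E(4))*10) + k(7)) = 1/(((10*(1 - 1*4))*10)² + 7) = 1/(((10*(1 - 4))*10)² + 7) = 1/(((10*(-3))*10)² + 7) = 1/((-30*10)² + 7) = 1/((-300)² + 7) = 1/(90000 + 7) = 1/90007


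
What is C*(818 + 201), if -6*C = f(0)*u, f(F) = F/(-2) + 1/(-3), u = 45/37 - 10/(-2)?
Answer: 117185/333 ≈ 351.91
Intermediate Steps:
u = 230/37 (u = 45*(1/37) - 10*(-½) = 45/37 + 5 = 230/37 ≈ 6.2162)
f(F) = -⅓ - F/2 (f(F) = F*(-½) + 1*(-⅓) = -F/2 - ⅓ = -⅓ - F/2)
C = 115/333 (C = -(-⅓ - ½*0)*230/(6*37) = -(-⅓ + 0)*230/(6*37) = -(-1)*230/(18*37) = -⅙*(-230/111) = 115/333 ≈ 0.34535)
C*(818 + 201) = 115*(818 + 201)/333 = (115/333)*1019 = 117185/333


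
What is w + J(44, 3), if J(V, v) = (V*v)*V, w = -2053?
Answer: 3755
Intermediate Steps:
J(V, v) = v*V**2
w + J(44, 3) = -2053 + 3*44**2 = -2053 + 3*1936 = -2053 + 5808 = 3755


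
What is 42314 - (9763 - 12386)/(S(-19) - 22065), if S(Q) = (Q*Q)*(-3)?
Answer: 979481849/23148 ≈ 42314.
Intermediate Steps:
S(Q) = -3*Q² (S(Q) = Q²*(-3) = -3*Q²)
42314 - (9763 - 12386)/(S(-19) - 22065) = 42314 - (9763 - 12386)/(-3*(-19)² - 22065) = 42314 - (-2623)/(-3*361 - 22065) = 42314 - (-2623)/(-1083 - 22065) = 42314 - (-2623)/(-23148) = 42314 - (-2623)*(-1)/23148 = 42314 - 1*2623/23148 = 42314 - 2623/23148 = 979481849/23148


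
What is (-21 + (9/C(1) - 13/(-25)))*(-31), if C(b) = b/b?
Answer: 8897/25 ≈ 355.88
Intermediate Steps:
C(b) = 1
(-21 + (9/C(1) - 13/(-25)))*(-31) = (-21 + (9/1 - 13/(-25)))*(-31) = (-21 + (9*1 - 13*(-1/25)))*(-31) = (-21 + (9 + 13/25))*(-31) = (-21 + 238/25)*(-31) = -287/25*(-31) = 8897/25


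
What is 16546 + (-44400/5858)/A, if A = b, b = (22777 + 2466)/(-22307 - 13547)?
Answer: 1224153374662/73936747 ≈ 16557.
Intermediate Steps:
b = -25243/35854 (b = 25243/(-35854) = 25243*(-1/35854) = -25243/35854 ≈ -0.70405)
A = -25243/35854 ≈ -0.70405
16546 + (-44400/5858)/A = 16546 + (-44400/5858)/(-25243/35854) = 16546 - 44400*1/5858*(-35854/25243) = 16546 - 22200/2929*(-35854/25243) = 16546 + 795958800/73936747 = 1224153374662/73936747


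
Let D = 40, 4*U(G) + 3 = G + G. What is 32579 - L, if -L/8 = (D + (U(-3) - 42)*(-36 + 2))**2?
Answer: 19116421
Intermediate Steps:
U(G) = -3/4 + G/2 (U(G) = -3/4 + (G + G)/4 = -3/4 + (2*G)/4 = -3/4 + G/2)
L = -19083842 (L = -8*(40 + ((-3/4 + (1/2)*(-3)) - 42)*(-36 + 2))**2 = -8*(40 + ((-3/4 - 3/2) - 42)*(-34))**2 = -8*(40 + (-9/4 - 42)*(-34))**2 = -8*(40 - 177/4*(-34))**2 = -8*(40 + 3009/2)**2 = -8*(3089/2)**2 = -8*9541921/4 = -19083842)
32579 - L = 32579 - 1*(-19083842) = 32579 + 19083842 = 19116421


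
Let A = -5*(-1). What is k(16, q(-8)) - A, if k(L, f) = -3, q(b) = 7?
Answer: -8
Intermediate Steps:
A = 5
k(16, q(-8)) - A = -3 - 1*5 = -3 - 5 = -8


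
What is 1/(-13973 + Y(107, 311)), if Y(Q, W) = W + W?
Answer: -1/13351 ≈ -7.4901e-5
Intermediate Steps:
Y(Q, W) = 2*W
1/(-13973 + Y(107, 311)) = 1/(-13973 + 2*311) = 1/(-13973 + 622) = 1/(-13351) = -1/13351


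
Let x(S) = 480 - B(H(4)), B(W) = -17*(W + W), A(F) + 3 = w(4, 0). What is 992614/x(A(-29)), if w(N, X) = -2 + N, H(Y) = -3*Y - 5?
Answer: -70901/7 ≈ -10129.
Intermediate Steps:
H(Y) = -5 - 3*Y
A(F) = -1 (A(F) = -3 + (-2 + 4) = -3 + 2 = -1)
B(W) = -34*W
x(S) = -98 (x(S) = 480 - (-34)*(-5 - 3*4) = 480 - (-34)*(-5 - 12) = 480 - (-34)*(-17) = 480 - 1*578 = 480 - 578 = -98)
992614/x(A(-29)) = 992614/(-98) = 992614*(-1/98) = -70901/7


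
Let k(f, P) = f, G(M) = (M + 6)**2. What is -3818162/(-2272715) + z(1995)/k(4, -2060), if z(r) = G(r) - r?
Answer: 4547717169469/4545430 ≈ 1.0005e+6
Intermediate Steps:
G(M) = (6 + M)**2
z(r) = (6 + r)**2 - r
-3818162/(-2272715) + z(1995)/k(4, -2060) = -3818162/(-2272715) + ((6 + 1995)**2 - 1*1995)/4 = -3818162*(-1/2272715) + (2001**2 - 1995)*(1/4) = 3818162/2272715 + (4004001 - 1995)*(1/4) = 3818162/2272715 + 4002006*(1/4) = 3818162/2272715 + 2001003/2 = 4547717169469/4545430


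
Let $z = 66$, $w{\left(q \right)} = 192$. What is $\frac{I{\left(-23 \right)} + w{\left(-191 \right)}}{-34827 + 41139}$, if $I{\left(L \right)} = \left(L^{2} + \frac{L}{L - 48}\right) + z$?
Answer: $\frac{13975}{112038} \approx 0.12473$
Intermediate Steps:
$I{\left(L \right)} = 66 + L^{2} + \frac{L}{-48 + L}$ ($I{\left(L \right)} = \left(L^{2} + \frac{L}{L - 48}\right) + 66 = \left(L^{2} + \frac{L}{-48 + L}\right) + 66 = 66 + L^{2} + \frac{L}{-48 + L}$)
$\frac{I{\left(-23 \right)} + w{\left(-191 \right)}}{-34827 + 41139} = \frac{\frac{-3168 + \left(-23\right)^{3} - 48 \left(-23\right)^{2} + 67 \left(-23\right)}{-48 - 23} + 192}{-34827 + 41139} = \frac{\frac{-3168 - 12167 - 25392 - 1541}{-71} + 192}{6312} = \left(- \frac{-3168 - 12167 - 25392 - 1541}{71} + 192\right) \frac{1}{6312} = \left(\left(- \frac{1}{71}\right) \left(-42268\right) + 192\right) \frac{1}{6312} = \left(\frac{42268}{71} + 192\right) \frac{1}{6312} = \frac{55900}{71} \cdot \frac{1}{6312} = \frac{13975}{112038}$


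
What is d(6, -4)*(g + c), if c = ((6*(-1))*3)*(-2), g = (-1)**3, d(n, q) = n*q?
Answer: -840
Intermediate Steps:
g = -1
c = 36 (c = -6*3*(-2) = -18*(-2) = 36)
d(6, -4)*(g + c) = (6*(-4))*(-1 + 36) = -24*35 = -840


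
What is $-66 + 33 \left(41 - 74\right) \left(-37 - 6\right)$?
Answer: $46761$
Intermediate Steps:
$-66 + 33 \left(41 - 74\right) \left(-37 - 6\right) = -66 + 33 \left(\left(-33\right) \left(-43\right)\right) = -66 + 33 \cdot 1419 = -66 + 46827 = 46761$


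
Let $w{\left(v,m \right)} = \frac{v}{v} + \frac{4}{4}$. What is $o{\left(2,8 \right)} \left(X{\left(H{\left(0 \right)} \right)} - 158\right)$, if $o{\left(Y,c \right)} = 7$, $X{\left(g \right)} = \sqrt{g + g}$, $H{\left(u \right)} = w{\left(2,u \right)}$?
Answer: $-1092$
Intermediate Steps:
$w{\left(v,m \right)} = 2$ ($w{\left(v,m \right)} = 1 + 4 \cdot \frac{1}{4} = 1 + 1 = 2$)
$H{\left(u \right)} = 2$
$X{\left(g \right)} = \sqrt{2} \sqrt{g}$ ($X{\left(g \right)} = \sqrt{2 g} = \sqrt{2} \sqrt{g}$)
$o{\left(2,8 \right)} \left(X{\left(H{\left(0 \right)} \right)} - 158\right) = 7 \left(\sqrt{2} \sqrt{2} - 158\right) = 7 \left(2 - 158\right) = 7 \left(-156\right) = -1092$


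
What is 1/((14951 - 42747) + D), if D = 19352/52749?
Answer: -52749/1466191852 ≈ -3.5977e-5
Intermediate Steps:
D = 19352/52749 (D = 19352*(1/52749) = 19352/52749 ≈ 0.36687)
1/((14951 - 42747) + D) = 1/((14951 - 42747) + 19352/52749) = 1/(-27796 + 19352/52749) = 1/(-1466191852/52749) = -52749/1466191852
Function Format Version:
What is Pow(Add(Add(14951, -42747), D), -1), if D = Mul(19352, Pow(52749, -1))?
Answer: Rational(-52749, 1466191852) ≈ -3.5977e-5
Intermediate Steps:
D = Rational(19352, 52749) (D = Mul(19352, Rational(1, 52749)) = Rational(19352, 52749) ≈ 0.36687)
Pow(Add(Add(14951, -42747), D), -1) = Pow(Add(Add(14951, -42747), Rational(19352, 52749)), -1) = Pow(Add(-27796, Rational(19352, 52749)), -1) = Pow(Rational(-1466191852, 52749), -1) = Rational(-52749, 1466191852)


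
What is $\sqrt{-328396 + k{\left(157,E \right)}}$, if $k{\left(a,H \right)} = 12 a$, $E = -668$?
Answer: $4 i \sqrt{20407} \approx 571.41 i$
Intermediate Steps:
$\sqrt{-328396 + k{\left(157,E \right)}} = \sqrt{-328396 + 12 \cdot 157} = \sqrt{-328396 + 1884} = \sqrt{-326512} = 4 i \sqrt{20407}$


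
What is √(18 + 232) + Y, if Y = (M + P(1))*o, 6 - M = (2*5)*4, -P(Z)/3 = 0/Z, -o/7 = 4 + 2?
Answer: 1428 + 5*√10 ≈ 1443.8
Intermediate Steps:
o = -42 (o = -7*(4 + 2) = -7*6 = -42)
P(Z) = 0 (P(Z) = -0/Z = -3*0 = 0)
M = -34 (M = 6 - 2*5*4 = 6 - 10*4 = 6 - 1*40 = 6 - 40 = -34)
Y = 1428 (Y = (-34 + 0)*(-42) = -34*(-42) = 1428)
√(18 + 232) + Y = √(18 + 232) + 1428 = √250 + 1428 = 5*√10 + 1428 = 1428 + 5*√10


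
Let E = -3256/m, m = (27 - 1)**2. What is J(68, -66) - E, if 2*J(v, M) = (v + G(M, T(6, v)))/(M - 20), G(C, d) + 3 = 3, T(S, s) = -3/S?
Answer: 32129/7267 ≈ 4.4212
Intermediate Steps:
G(C, d) = 0 (G(C, d) = -3 + 3 = 0)
m = 676 (m = 26**2 = 676)
J(v, M) = v/(2*(-20 + M)) (J(v, M) = ((v + 0)/(M - 20))/2 = (v/(-20 + M))/2 = v/(2*(-20 + M)))
E = -814/169 (E = -3256/676 = -3256*1/676 = -814/169 ≈ -4.8166)
J(68, -66) - E = (1/2)*68/(-20 - 66) - 1*(-814/169) = (1/2)*68/(-86) + 814/169 = (1/2)*68*(-1/86) + 814/169 = -17/43 + 814/169 = 32129/7267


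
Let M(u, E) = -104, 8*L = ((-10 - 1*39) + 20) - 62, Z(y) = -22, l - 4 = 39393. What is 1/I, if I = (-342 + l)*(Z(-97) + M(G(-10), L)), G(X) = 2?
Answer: -1/4920930 ≈ -2.0321e-7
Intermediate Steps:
l = 39397 (l = 4 + 39393 = 39397)
L = -91/8 (L = (((-10 - 1*39) + 20) - 62)/8 = (((-10 - 39) + 20) - 62)/8 = ((-49 + 20) - 62)/8 = (-29 - 62)/8 = (⅛)*(-91) = -91/8 ≈ -11.375)
I = -4920930 (I = (-342 + 39397)*(-22 - 104) = 39055*(-126) = -4920930)
1/I = 1/(-4920930) = -1/4920930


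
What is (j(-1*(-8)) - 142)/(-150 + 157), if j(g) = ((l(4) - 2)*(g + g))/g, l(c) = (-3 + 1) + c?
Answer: -142/7 ≈ -20.286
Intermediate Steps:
l(c) = -2 + c
j(g) = 0 (j(g) = (((-2 + 4) - 2)*(g + g))/g = ((2 - 2)*(2*g))/g = (0*(2*g))/g = 0/g = 0)
(j(-1*(-8)) - 142)/(-150 + 157) = (0 - 142)/(-150 + 157) = -142/7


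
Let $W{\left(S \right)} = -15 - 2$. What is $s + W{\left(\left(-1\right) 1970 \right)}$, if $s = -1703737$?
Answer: $-1703754$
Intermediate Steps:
$W{\left(S \right)} = -17$ ($W{\left(S \right)} = -15 - 2 = -17$)
$s + W{\left(\left(-1\right) 1970 \right)} = -1703737 - 17 = -1703754$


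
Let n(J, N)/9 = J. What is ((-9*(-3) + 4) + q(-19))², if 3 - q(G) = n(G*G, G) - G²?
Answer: 8145316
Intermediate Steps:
n(J, N) = 9*J
q(G) = 3 - 8*G² (q(G) = 3 - (9*(G*G) - G²) = 3 - (9*G² - G²) = 3 - 8*G²)
((-9*(-3) + 4) + q(-19))² = ((-9*(-3) + 4) + (3 - 8*(-19)²))² = ((27 + 4) + (3 - 8*361))² = (31 + (3 - 2888))² = (31 - 2885)² = (-2854)² = 8145316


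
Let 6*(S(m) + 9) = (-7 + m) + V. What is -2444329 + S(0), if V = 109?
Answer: -2444321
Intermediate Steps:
S(m) = 8 + m/6 (S(m) = -9 + ((-7 + m) + 109)/6 = -9 + (102 + m)/6 = -9 + (17 + m/6) = 8 + m/6)
-2444329 + S(0) = -2444329 + (8 + (⅙)*0) = -2444329 + (8 + 0) = -2444329 + 8 = -2444321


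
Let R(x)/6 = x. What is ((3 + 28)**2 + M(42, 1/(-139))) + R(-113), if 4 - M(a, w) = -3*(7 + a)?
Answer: 434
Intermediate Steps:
R(x) = 6*x
M(a, w) = 25 + 3*a (M(a, w) = 4 - (-3)*(7 + a) = 4 - (-21 - 3*a) = 4 + (21 + 3*a) = 25 + 3*a)
((3 + 28)**2 + M(42, 1/(-139))) + R(-113) = ((3 + 28)**2 + (25 + 3*42)) + 6*(-113) = (31**2 + (25 + 126)) - 678 = (961 + 151) - 678 = 1112 - 678 = 434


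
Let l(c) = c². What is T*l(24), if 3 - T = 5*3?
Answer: -6912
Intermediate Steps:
T = -12 (T = 3 - 5*3 = 3 - 1*15 = 3 - 15 = -12)
T*l(24) = -12*24² = -12*576 = -6912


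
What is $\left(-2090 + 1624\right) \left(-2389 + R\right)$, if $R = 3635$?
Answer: $-580636$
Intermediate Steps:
$\left(-2090 + 1624\right) \left(-2389 + R\right) = \left(-2090 + 1624\right) \left(-2389 + 3635\right) = \left(-466\right) 1246 = -580636$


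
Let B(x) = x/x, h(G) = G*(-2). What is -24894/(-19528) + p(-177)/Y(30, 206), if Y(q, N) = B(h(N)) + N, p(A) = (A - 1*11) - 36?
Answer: 389393/2021148 ≈ 0.19266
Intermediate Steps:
h(G) = -2*G
B(x) = 1
p(A) = -47 + A (p(A) = (A - 11) - 36 = (-11 + A) - 36 = -47 + A)
Y(q, N) = 1 + N
-24894/(-19528) + p(-177)/Y(30, 206) = -24894/(-19528) + (-47 - 177)/(1 + 206) = -24894*(-1/19528) - 224/207 = 12447/9764 - 224*1/207 = 12447/9764 - 224/207 = 389393/2021148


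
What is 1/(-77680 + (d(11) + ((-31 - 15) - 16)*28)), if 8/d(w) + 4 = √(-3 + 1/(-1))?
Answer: -24818/1970985997 + I/7883943988 ≈ -1.2592e-5 + 1.2684e-10*I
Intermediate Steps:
d(w) = 2*(-4 - 2*I)/5 (d(w) = 8/(-4 + √(-3 + 1/(-1))) = 8/(-4 + √(-3 - 1)) = 8/(-4 + √(-4)) = 8/(-4 + 2*I) = 8*((-4 - 2*I)/20) = 2*(-4 - 2*I)/5)
1/(-77680 + (d(11) + ((-31 - 15) - 16)*28)) = 1/(-77680 + ((-8/5 - 4*I/5) + ((-31 - 15) - 16)*28)) = 1/(-77680 + ((-8/5 - 4*I/5) + (-46 - 16)*28)) = 1/(-77680 + ((-8/5 - 4*I/5) - 62*28)) = 1/(-77680 + ((-8/5 - 4*I/5) - 1736)) = 1/(-77680 + (-8688/5 - 4*I/5)) = 1/(-397088/5 - 4*I/5) = 5*(-397088/5 + 4*I/5)/31535775952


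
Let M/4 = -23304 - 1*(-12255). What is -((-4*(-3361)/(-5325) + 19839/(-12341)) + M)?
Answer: 2904648156779/65715825 ≈ 44200.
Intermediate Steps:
M = -44196 (M = 4*(-23304 - 1*(-12255)) = 4*(-23304 + 12255) = 4*(-11049) = -44196)
-((-4*(-3361)/(-5325) + 19839/(-12341)) + M) = -((-4*(-3361)/(-5325) + 19839/(-12341)) - 44196) = -((13444*(-1/5325) + 19839*(-1/12341)) - 44196) = -((-13444/5325 - 19839/12341) - 44196) = -(-271555079/65715825 - 44196) = -1*(-2904648156779/65715825) = 2904648156779/65715825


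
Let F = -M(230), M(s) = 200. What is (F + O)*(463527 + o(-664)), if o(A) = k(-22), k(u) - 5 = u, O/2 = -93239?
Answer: -86527119780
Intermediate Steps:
O = -186478 (O = 2*(-93239) = -186478)
k(u) = 5 + u
o(A) = -17 (o(A) = 5 - 22 = -17)
F = -200 (F = -1*200 = -200)
(F + O)*(463527 + o(-664)) = (-200 - 186478)*(463527 - 17) = -186678*463510 = -86527119780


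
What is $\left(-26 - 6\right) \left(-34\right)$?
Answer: $1088$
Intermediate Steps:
$\left(-26 - 6\right) \left(-34\right) = \left(-32\right) \left(-34\right) = 1088$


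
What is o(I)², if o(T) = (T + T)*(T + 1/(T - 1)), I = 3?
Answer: 441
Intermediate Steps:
o(T) = 2*T*(T + 1/(-1 + T)) (o(T) = (2*T)*(T + 1/(-1 + T)) = 2*T*(T + 1/(-1 + T)))
o(I)² = (2*3*(1 + 3² - 1*3)/(-1 + 3))² = (2*3*(1 + 9 - 3)/2)² = (2*3*(½)*7)² = 21² = 441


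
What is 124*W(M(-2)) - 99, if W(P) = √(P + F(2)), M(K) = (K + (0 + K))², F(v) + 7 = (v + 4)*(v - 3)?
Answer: -99 + 124*√3 ≈ 115.77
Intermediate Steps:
F(v) = -7 + (-3 + v)*(4 + v) (F(v) = -7 + (v + 4)*(v - 3) = -7 + (4 + v)*(-3 + v) = -7 + (-3 + v)*(4 + v))
M(K) = 4*K² (M(K) = (K + K)² = (2*K)² = 4*K²)
W(P) = √(-13 + P) (W(P) = √(P + (-19 + 2 + 2²)) = √(P + (-19 + 2 + 4)) = √(P - 13) = √(-13 + P))
124*W(M(-2)) - 99 = 124*√(-13 + 4*(-2)²) - 99 = 124*√(-13 + 4*4) - 99 = 124*√(-13 + 16) - 99 = 124*√3 - 99 = -99 + 124*√3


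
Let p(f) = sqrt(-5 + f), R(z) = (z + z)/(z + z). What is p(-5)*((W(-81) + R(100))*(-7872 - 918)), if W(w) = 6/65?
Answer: -124818*I*sqrt(10)/13 ≈ -30362.0*I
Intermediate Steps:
W(w) = 6/65 (W(w) = 6*(1/65) = 6/65)
R(z) = 1 (R(z) = (2*z)/((2*z)) = (2*z)*(1/(2*z)) = 1)
p(-5)*((W(-81) + R(100))*(-7872 - 918)) = sqrt(-5 - 5)*((6/65 + 1)*(-7872 - 918)) = sqrt(-10)*((71/65)*(-8790)) = (I*sqrt(10))*(-124818/13) = -124818*I*sqrt(10)/13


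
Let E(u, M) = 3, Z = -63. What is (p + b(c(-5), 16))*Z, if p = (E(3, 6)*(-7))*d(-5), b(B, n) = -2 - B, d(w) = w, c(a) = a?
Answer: -6804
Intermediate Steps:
p = 105 (p = (3*(-7))*(-5) = -21*(-5) = 105)
(p + b(c(-5), 16))*Z = (105 + (-2 - 1*(-5)))*(-63) = (105 + (-2 + 5))*(-63) = (105 + 3)*(-63) = 108*(-63) = -6804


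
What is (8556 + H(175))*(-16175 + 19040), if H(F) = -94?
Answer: 24243630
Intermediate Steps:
(8556 + H(175))*(-16175 + 19040) = (8556 - 94)*(-16175 + 19040) = 8462*2865 = 24243630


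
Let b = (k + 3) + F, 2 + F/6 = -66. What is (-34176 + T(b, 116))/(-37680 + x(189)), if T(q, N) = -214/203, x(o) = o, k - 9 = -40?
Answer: 6937942/7610673 ≈ 0.91161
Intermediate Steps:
F = -408 (F = -12 + 6*(-66) = -12 - 396 = -408)
k = -31 (k = 9 - 40 = -31)
b = -436 (b = (-31 + 3) - 408 = -28 - 408 = -436)
T(q, N) = -214/203 (T(q, N) = -214*1/203 = -214/203)
(-34176 + T(b, 116))/(-37680 + x(189)) = (-34176 - 214/203)/(-37680 + 189) = -6937942/203/(-37491) = -6937942/203*(-1/37491) = 6937942/7610673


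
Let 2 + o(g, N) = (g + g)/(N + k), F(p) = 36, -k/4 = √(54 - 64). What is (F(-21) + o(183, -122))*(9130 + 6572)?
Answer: 1832596122/3761 + 5746932*I*√10/3761 ≈ 4.8726e+5 + 4832.1*I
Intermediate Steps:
k = -4*I*√10 (k = -4*√(54 - 64) = -4*I*√10 ≈ -12.649*I)
o(g, N) = -2 + 2*g/(N - 4*I*√10) (o(g, N) = -2 + (g + g)/(N - 4*I*√10) = -2 + (2*g)/(N - 4*I*√10) = -2 + 2*g/(N - 4*I*√10))
(F(-21) + o(183, -122))*(9130 + 6572) = (36 + 2*(183 - 1*(-122) + 4*I*√10)/(-122 - 4*I*√10))*(9130 + 6572) = (36 + 2*(183 + 122 + 4*I*√10)/(-122 - 4*I*√10))*15702 = (36 + 2*(305 + 4*I*√10)/(-122 - 4*I*√10))*15702 = 565272 + 31404*(305 + 4*I*√10)/(-122 - 4*I*√10)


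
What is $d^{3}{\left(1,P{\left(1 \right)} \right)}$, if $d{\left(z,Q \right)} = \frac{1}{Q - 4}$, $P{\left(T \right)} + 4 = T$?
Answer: $- \frac{1}{343} \approx -0.0029155$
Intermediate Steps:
$P{\left(T \right)} = -4 + T$
$d{\left(z,Q \right)} = \frac{1}{-4 + Q}$
$d^{3}{\left(1,P{\left(1 \right)} \right)} = \left(\frac{1}{-4 + \left(-4 + 1\right)}\right)^{3} = \left(\frac{1}{-4 - 3}\right)^{3} = \left(\frac{1}{-7}\right)^{3} = \left(- \frac{1}{7}\right)^{3} = - \frac{1}{343}$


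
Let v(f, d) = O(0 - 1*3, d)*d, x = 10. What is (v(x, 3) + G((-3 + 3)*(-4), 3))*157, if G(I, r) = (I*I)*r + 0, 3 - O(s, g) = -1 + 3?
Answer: 471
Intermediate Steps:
O(s, g) = 1 (O(s, g) = 3 - (-1 + 3) = 3 - 1*2 = 3 - 2 = 1)
v(f, d) = d (v(f, d) = 1*d = d)
G(I, r) = r*I² (G(I, r) = I²*r + 0 = r*I² + 0 = r*I²)
(v(x, 3) + G((-3 + 3)*(-4), 3))*157 = (3 + 3*((-3 + 3)*(-4))²)*157 = (3 + 3*(0*(-4))²)*157 = (3 + 3*0²)*157 = (3 + 3*0)*157 = (3 + 0)*157 = 3*157 = 471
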